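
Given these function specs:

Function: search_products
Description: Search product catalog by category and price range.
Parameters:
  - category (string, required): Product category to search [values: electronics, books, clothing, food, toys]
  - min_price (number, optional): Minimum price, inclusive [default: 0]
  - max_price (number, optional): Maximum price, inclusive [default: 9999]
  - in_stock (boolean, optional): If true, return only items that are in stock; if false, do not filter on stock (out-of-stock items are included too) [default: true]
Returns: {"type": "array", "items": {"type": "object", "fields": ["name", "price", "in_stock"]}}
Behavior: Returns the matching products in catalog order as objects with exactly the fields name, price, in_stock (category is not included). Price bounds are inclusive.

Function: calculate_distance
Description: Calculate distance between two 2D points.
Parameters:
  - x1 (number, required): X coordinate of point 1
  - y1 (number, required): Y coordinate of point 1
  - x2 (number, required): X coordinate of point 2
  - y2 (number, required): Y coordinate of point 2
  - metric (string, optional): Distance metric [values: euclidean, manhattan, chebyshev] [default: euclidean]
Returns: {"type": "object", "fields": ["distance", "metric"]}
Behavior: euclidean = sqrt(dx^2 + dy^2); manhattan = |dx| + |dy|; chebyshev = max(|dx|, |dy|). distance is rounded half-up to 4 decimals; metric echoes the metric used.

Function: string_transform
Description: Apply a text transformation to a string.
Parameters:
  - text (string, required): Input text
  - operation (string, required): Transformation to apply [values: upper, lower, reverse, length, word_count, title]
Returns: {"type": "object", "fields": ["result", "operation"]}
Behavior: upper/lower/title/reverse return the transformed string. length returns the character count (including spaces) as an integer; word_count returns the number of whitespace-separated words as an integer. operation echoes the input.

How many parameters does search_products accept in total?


Parameters of search_products: category (required), min_price (optional), max_price (optional), in_stock (optional)
Total:
4


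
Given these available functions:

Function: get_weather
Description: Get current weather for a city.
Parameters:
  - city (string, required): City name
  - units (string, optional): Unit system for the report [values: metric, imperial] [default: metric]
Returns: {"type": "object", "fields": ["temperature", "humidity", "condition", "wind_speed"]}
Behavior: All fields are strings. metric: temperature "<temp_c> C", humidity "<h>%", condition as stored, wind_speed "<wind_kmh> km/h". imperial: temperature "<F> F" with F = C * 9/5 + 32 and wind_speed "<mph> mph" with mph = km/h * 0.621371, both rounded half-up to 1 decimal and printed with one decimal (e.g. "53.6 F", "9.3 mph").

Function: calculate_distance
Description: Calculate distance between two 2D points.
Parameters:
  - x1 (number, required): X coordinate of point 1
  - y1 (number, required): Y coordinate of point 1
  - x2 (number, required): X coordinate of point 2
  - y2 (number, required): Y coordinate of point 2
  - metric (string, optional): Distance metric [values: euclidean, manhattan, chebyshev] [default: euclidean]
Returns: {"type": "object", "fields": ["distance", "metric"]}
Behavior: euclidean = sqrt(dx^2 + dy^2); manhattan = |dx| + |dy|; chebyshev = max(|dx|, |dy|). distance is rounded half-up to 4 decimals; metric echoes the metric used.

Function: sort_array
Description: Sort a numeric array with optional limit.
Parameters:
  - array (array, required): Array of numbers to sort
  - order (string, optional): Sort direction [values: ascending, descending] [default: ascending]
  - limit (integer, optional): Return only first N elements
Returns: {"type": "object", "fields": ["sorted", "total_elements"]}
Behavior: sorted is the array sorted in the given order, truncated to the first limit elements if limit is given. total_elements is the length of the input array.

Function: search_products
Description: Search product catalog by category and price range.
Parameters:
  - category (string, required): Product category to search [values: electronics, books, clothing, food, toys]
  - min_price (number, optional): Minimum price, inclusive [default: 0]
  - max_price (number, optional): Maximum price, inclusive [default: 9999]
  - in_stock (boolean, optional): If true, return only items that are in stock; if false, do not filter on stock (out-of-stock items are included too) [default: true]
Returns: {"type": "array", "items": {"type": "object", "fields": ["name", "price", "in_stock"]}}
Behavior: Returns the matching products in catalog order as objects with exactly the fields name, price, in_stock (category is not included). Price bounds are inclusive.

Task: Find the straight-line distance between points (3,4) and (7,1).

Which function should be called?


The task needs a function whose description is: Calculate distance between two 2D points.
calculate_distance


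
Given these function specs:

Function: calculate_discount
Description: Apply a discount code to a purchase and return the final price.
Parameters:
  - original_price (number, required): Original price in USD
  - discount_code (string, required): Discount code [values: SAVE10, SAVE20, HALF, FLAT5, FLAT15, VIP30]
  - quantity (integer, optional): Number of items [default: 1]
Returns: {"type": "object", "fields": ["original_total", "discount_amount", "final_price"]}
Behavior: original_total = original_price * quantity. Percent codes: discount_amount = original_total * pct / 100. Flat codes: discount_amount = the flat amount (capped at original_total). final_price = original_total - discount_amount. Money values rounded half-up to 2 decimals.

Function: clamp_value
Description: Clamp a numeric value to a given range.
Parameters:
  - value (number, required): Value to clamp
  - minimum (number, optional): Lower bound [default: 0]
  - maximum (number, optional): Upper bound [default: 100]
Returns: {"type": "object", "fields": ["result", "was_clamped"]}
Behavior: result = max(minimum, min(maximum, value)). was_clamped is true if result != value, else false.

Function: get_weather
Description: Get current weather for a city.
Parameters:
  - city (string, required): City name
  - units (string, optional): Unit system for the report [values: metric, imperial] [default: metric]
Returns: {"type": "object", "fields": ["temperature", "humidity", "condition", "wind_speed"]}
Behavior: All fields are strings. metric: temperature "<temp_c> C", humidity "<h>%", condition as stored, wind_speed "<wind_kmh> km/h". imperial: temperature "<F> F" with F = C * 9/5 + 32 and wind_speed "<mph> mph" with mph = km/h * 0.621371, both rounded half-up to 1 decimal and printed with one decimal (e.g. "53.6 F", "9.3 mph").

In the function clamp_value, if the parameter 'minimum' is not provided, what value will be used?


The clamp_value spec declares:
  - minimum (number, optional): Lower bound [default: 0]
Default:
0


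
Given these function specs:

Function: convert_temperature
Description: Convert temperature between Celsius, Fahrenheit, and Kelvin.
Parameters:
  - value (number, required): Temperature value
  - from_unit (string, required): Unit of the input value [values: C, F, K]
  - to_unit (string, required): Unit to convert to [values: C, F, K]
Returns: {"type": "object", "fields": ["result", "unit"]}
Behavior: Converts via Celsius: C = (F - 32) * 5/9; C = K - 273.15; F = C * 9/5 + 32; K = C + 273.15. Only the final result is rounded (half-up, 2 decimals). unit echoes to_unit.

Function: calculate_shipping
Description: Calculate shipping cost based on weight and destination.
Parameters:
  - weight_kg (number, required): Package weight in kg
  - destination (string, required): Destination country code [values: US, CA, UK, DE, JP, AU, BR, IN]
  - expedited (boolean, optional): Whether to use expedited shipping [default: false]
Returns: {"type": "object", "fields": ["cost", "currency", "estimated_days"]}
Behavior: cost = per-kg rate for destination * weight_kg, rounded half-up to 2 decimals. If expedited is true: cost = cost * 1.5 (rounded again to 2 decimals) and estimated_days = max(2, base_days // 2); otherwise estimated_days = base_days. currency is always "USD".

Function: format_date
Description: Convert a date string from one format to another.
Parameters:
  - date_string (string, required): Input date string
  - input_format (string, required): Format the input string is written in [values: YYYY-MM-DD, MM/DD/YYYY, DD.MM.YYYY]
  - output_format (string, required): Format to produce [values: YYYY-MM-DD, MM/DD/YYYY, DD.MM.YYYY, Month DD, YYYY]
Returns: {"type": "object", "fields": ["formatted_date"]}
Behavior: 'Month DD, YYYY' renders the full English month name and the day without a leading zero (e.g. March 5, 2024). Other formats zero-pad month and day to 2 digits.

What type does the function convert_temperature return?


The convert_temperature spec declares Returns: {"type": "object", "fields": ["result", "unit"]}
Type:
object


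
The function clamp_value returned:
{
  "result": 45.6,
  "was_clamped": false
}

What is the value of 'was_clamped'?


false


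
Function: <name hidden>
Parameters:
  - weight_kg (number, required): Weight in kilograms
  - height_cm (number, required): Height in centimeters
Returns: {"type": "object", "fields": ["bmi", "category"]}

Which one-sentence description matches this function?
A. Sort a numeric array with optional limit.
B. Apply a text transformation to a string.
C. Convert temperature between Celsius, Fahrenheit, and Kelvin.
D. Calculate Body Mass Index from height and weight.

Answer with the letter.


Parameters weight_kg, height_cm and return ["bmi", "category"] fit: Calculate Body Mass Index from height and weight.
D


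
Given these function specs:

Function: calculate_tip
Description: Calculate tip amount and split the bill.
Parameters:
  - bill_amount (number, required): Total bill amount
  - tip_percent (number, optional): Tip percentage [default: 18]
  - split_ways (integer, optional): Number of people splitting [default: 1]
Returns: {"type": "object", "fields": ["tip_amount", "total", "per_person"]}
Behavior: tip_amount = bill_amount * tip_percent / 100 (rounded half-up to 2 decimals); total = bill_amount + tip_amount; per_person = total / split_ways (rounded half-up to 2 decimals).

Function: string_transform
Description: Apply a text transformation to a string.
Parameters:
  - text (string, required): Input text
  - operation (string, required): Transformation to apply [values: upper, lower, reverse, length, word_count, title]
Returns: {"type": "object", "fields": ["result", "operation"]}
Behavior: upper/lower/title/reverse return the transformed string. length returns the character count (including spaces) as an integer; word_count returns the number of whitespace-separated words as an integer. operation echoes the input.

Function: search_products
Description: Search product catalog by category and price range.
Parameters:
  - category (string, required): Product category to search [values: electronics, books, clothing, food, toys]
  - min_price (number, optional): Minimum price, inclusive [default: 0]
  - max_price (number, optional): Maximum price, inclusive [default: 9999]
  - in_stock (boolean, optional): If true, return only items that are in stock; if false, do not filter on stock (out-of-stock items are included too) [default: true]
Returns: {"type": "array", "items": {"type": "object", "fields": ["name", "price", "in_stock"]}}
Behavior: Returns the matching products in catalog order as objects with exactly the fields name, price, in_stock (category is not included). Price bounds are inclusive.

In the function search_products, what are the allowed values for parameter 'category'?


The search_products spec declares:
  - category (string, required): Product category to search [values: electronics, books, clothing, food, toys]
Allowed values:
electronics, books, clothing, food, toys


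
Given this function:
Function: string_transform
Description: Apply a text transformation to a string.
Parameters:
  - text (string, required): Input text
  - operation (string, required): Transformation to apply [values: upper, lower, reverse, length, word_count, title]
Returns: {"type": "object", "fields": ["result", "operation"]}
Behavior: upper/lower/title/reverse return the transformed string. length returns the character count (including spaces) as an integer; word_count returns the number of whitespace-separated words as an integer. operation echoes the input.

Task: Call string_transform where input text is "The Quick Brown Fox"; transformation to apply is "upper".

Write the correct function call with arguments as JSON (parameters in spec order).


Mapping each described value to its parameter name:
  'Input text' -> text = "The Quick Brown Fox"
  'Transformation to apply' -> operation = "upper"
string_transform({"text": "The Quick Brown Fox", "operation": "upper"})


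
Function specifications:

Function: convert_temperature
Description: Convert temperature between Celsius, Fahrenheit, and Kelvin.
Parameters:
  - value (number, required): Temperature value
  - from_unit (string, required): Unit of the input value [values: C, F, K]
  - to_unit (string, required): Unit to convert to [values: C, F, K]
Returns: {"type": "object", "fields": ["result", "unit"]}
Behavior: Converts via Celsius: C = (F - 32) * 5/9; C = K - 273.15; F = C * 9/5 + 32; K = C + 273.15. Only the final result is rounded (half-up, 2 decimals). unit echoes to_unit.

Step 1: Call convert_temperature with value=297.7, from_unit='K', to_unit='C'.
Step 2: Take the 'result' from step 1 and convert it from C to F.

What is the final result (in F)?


Step 1: convert_temperature(value=297.7, from_unit=K, to_unit=C)
  To C: 297.7 - 273.15 = 24.55
  Target is C: 24.55
  Round to 2 decimals: 24.55
  -> result = 24.55 C
Step 2: convert_temperature(value=24.55, from_unit=C, to_unit=F)
  Input already in C: 24.55
  To F: 24.55 * 9/5 + 32 = 76.19
  Round to 2 decimals: 76.19
  -> result = 76.19 F
76.19 F


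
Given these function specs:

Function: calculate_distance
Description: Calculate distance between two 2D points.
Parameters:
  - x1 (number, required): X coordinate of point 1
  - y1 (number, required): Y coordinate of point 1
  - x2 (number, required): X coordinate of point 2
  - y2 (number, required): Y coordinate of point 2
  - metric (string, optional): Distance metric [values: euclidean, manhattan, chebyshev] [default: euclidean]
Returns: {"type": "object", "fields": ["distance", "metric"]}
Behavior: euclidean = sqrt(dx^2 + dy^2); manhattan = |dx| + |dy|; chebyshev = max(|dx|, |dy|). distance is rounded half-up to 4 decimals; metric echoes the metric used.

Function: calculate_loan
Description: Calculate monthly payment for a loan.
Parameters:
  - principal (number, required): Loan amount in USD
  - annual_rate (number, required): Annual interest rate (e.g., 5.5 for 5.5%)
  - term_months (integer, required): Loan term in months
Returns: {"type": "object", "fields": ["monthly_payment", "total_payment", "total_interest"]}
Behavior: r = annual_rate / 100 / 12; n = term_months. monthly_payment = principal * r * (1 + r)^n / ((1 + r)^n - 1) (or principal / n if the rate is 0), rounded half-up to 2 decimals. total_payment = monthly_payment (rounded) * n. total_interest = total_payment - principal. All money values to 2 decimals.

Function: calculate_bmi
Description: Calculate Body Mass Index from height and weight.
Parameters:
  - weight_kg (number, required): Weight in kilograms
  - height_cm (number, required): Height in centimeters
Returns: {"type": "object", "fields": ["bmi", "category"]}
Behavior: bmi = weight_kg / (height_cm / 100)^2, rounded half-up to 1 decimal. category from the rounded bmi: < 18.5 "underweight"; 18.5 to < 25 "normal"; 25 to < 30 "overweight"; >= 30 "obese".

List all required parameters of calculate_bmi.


Parameters of calculate_bmi and their required/optional flag:
  weight_kg: required
  height_cm: required
height_cm, weight_kg


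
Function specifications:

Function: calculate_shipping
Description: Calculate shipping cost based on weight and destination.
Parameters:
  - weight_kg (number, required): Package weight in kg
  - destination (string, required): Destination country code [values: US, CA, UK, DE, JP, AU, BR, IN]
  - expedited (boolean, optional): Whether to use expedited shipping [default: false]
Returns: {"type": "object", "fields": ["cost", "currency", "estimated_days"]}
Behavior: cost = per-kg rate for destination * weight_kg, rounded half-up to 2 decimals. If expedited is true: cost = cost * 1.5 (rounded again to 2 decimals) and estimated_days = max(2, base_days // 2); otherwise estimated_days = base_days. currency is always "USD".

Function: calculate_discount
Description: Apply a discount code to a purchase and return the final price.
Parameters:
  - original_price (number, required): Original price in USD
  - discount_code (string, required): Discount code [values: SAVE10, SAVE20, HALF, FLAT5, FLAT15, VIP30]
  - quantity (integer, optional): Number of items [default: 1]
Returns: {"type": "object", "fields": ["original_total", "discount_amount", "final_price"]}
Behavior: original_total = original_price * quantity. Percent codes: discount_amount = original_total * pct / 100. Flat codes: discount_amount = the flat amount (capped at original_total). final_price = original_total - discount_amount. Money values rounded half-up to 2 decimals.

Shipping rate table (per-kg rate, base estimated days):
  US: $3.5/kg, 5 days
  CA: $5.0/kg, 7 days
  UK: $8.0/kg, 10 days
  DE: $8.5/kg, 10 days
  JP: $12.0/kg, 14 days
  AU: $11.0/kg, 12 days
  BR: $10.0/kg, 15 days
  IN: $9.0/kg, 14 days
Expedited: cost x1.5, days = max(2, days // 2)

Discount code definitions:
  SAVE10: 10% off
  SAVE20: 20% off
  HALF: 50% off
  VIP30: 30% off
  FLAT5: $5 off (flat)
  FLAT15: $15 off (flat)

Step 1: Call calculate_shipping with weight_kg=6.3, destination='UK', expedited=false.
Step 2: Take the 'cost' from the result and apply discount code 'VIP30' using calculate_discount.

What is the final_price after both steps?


Step 1: calculate_shipping(weight_kg=6.3, destination=UK, expedited=false)
  Rate for UK: $8.0/kg, base 10 days
  cost = 8.0 * 6.3 = 50.4 -> 50.40
  expedited not set/false: estimated_days = 10
  -> cost = 50.40 USD
Step 2: calculate_discount(original_price=50.4, discount_code=VIP30, quantity=1)
  original_total = 50.4 * 1 = 50.40
  VIP30 = 30% off: discount_amount = 50.40 * 30/100 = 15.12 -> 15.12
  final_price = 50.40 - 15.12 = 35.28
  -> final_price = 35.28
$35.28


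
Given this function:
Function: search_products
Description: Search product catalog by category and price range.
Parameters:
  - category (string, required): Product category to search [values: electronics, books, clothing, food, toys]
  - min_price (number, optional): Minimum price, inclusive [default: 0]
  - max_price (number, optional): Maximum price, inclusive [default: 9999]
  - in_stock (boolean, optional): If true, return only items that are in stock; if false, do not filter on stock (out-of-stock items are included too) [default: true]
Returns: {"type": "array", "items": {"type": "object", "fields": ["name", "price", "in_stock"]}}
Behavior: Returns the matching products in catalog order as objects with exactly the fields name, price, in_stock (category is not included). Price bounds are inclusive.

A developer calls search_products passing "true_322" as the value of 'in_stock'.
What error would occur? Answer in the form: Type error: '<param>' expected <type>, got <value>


Spec: 'in_stock' is declared as boolean; "true_322" is a string.
Type error: 'in_stock' expected boolean, got "true_322"


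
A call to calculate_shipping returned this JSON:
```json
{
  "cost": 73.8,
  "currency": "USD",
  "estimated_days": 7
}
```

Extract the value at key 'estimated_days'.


7


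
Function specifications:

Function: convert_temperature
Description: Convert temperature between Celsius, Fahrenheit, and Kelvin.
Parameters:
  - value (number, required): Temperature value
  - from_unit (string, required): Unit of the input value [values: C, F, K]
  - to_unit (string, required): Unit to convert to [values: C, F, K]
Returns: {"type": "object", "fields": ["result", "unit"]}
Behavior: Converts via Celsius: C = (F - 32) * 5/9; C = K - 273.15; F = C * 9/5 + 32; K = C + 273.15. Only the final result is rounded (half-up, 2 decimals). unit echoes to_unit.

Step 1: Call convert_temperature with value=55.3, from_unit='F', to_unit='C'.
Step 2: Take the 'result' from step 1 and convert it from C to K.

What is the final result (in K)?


Step 1: convert_temperature(value=55.3, from_unit=F, to_unit=C)
  To C: (55.3 - 32) * 5/9 = 12.944444
  Target is C: 12.944444
  Round to 2 decimals: 12.94
  -> result = 12.94 C
Step 2: convert_temperature(value=12.94, from_unit=C, to_unit=K)
  Input already in C: 12.94
  To K: 12.94 + 273.15 = 286.09
  Round to 2 decimals: 286.09
  -> result = 286.09 K
286.09 K


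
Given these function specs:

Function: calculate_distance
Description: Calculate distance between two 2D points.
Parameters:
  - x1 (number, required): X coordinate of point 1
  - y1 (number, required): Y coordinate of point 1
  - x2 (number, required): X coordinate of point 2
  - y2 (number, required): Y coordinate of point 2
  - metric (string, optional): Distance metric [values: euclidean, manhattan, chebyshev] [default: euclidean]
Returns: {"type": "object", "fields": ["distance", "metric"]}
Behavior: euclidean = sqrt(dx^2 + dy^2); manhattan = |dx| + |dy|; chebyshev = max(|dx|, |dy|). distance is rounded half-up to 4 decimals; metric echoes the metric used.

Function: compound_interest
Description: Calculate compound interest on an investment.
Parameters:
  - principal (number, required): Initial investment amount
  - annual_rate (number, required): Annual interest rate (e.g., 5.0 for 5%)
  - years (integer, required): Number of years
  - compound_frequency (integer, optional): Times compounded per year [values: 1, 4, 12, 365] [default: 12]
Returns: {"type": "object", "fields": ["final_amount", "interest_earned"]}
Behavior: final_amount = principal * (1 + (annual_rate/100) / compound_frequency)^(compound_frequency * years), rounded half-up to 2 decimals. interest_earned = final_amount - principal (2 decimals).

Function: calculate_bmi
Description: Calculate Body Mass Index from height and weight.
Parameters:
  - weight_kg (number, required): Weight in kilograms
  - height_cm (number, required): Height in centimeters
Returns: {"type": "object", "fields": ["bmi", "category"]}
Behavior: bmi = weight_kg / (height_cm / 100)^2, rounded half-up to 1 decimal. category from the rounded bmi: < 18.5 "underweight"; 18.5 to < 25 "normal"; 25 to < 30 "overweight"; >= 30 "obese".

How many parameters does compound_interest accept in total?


Parameters of compound_interest: principal (required), annual_rate (required), years (required), compound_frequency (optional)
Total:
4


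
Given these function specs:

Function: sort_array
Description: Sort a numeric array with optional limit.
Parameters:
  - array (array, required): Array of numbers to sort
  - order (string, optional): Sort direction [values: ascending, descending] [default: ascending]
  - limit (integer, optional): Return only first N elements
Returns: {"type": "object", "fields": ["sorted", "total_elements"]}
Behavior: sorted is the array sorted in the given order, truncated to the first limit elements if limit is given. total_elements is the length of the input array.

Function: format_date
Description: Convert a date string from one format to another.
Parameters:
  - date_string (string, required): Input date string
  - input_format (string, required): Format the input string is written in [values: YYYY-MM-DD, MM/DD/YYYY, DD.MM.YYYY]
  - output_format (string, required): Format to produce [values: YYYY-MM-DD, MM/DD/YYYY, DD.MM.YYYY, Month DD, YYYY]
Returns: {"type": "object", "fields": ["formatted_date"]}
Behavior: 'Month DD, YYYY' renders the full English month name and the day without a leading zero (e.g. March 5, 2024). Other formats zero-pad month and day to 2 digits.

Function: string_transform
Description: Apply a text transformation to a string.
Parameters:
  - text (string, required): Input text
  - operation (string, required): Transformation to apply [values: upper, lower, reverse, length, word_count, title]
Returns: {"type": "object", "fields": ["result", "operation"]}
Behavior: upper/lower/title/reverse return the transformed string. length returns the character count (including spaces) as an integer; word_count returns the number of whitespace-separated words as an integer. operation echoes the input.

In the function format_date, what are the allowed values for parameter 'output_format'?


The format_date spec declares:
  - output_format (string, required): Format to produce [values: YYYY-MM-DD, MM/DD/YYYY, DD.MM.YYYY, Month DD, YYYY]
Allowed values:
YYYY-MM-DD, MM/DD/YYYY, DD.MM.YYYY, Month DD, YYYY


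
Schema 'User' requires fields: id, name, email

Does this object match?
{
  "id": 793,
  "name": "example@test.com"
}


Checking required fields...
Missing: email
Invalid - missing required field 'email'


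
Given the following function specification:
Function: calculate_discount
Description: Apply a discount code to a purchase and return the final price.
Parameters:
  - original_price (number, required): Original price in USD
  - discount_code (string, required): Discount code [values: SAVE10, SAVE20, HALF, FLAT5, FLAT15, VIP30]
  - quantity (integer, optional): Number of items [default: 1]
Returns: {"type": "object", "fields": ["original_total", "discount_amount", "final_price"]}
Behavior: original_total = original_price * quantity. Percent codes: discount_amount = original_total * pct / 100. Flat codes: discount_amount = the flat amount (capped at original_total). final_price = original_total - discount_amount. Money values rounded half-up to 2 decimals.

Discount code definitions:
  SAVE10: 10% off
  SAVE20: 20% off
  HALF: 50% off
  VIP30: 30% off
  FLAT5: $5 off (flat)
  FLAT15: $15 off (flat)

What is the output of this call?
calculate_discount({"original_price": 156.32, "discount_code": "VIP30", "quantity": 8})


original_total = 156.32 * 8 = 1250.56
VIP30 = 30% off: discount_amount = 1250.56 * 30/100 = 375.168 -> 375.17
final_price = 1250.56 - 375.17 = 875.39
Output:
{"original_total": 1250.56, "discount_amount": 375.17, "final_price": 875.39}


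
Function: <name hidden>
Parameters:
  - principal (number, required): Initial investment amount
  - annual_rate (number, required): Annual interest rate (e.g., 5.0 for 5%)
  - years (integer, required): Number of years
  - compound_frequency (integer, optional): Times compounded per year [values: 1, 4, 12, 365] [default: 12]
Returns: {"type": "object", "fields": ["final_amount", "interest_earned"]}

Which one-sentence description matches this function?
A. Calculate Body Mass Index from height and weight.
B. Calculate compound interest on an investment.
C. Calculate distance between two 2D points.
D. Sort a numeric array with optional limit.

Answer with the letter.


Parameters principal, annual_rate, years, compound_frequency and return ["final_amount", "interest_earned"] fit: Calculate compound interest on an investment.
B


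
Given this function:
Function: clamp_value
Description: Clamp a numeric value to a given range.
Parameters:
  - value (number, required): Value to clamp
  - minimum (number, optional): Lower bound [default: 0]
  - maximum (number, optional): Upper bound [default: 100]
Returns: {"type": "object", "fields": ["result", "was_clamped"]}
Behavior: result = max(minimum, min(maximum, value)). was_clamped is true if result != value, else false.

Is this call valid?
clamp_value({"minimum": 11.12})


Checking required parameters...
Missing required parameter: value
Invalid - missing required parameter 'value'


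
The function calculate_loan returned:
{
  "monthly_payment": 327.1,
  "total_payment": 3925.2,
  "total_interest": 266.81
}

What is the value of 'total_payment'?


3925.2


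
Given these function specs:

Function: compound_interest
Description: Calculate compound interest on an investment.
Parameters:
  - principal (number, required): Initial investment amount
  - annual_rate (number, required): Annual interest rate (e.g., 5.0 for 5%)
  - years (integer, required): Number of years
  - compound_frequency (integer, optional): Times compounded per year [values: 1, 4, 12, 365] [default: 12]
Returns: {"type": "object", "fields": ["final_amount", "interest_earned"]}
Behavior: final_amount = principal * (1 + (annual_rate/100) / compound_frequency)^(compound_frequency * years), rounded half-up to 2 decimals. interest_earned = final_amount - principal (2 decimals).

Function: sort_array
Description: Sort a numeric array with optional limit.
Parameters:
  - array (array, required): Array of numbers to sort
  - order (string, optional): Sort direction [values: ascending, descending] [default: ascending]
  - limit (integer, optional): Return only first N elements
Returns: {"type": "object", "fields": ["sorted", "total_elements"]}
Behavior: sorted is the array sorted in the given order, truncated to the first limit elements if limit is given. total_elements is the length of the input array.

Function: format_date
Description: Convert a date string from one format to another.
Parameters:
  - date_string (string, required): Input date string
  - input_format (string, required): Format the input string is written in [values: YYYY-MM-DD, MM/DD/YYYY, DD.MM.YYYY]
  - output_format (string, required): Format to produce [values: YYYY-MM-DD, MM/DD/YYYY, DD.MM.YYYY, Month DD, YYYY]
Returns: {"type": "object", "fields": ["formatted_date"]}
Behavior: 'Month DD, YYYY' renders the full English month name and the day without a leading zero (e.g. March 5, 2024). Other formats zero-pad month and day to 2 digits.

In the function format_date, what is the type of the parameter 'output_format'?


The format_date spec declares:
  - output_format (string, required): Format to produce [values: YYYY-MM-DD, MM/DD/YYYY, DD.MM.YYYY, Month DD, YYYY]
Type:
string


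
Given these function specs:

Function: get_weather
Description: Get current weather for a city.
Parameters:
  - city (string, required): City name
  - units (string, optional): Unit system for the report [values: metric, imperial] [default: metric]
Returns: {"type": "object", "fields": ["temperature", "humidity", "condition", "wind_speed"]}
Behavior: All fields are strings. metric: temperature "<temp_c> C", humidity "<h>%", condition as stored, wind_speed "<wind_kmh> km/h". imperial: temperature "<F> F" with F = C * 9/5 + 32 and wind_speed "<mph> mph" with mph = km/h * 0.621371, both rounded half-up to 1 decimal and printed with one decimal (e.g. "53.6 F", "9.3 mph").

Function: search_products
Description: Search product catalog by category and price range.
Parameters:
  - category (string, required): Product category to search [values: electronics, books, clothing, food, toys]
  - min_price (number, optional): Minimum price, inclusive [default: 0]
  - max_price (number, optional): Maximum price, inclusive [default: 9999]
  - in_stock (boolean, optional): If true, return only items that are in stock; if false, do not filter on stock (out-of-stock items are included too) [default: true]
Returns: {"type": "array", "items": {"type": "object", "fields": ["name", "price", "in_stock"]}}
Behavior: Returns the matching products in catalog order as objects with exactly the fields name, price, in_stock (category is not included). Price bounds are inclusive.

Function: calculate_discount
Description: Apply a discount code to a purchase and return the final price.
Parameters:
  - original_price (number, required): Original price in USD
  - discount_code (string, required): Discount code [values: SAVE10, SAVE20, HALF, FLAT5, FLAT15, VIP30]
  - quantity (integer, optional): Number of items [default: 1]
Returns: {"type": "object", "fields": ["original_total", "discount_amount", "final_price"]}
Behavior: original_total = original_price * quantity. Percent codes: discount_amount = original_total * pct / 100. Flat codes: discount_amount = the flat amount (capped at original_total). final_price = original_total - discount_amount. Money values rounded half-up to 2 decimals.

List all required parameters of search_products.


Parameters of search_products and their required/optional flag:
  category: required
  min_price: optional
  max_price: optional
  in_stock: optional
category


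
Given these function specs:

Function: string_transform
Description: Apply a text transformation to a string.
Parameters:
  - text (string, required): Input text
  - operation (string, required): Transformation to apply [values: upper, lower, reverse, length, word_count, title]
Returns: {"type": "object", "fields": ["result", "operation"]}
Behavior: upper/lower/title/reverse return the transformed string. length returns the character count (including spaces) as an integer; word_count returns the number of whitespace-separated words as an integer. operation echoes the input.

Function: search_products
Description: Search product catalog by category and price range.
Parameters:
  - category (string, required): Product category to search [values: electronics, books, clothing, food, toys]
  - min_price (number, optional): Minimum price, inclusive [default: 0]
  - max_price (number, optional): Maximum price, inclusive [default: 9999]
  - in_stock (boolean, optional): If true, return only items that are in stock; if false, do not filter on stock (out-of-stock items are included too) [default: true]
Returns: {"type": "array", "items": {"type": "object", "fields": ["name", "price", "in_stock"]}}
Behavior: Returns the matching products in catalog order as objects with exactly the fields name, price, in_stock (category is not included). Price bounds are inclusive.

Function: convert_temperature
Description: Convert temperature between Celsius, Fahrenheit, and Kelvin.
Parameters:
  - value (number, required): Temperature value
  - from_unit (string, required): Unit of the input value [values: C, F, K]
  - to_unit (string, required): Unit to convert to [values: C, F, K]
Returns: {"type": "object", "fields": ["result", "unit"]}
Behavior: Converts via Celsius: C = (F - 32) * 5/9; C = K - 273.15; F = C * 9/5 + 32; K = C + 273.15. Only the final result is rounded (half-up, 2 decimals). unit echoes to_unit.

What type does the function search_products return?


The search_products spec declares Returns: {"type": "array", "items": {"type": "object", "fields": ["name", "price", "in_stock"]}}
Type:
array


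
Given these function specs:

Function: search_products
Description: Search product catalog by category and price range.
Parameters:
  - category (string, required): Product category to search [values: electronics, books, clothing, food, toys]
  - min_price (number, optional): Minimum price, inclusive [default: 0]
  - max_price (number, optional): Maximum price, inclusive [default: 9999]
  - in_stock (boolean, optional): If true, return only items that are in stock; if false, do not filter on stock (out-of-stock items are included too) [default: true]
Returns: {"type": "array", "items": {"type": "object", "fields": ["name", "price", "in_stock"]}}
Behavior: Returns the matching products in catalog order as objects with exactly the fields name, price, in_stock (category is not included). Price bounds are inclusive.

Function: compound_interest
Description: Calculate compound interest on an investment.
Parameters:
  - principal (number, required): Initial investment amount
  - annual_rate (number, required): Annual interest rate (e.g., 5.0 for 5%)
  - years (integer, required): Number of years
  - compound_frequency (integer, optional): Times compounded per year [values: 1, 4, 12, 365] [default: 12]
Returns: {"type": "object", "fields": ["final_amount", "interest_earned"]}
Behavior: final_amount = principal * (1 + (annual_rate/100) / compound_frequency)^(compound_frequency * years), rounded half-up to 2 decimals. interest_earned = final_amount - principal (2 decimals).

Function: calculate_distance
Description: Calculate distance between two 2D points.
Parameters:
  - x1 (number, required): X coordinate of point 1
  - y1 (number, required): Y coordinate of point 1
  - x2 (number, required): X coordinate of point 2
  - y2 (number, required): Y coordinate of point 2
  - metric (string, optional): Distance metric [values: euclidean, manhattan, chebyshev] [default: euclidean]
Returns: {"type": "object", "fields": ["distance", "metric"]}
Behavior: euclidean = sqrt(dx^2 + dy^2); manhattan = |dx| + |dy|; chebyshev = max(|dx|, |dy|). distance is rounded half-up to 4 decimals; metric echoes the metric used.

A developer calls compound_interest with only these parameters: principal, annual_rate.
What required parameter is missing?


Required parameters: principal, annual_rate, years
Provided: principal, annual_rate
Missing: years
years


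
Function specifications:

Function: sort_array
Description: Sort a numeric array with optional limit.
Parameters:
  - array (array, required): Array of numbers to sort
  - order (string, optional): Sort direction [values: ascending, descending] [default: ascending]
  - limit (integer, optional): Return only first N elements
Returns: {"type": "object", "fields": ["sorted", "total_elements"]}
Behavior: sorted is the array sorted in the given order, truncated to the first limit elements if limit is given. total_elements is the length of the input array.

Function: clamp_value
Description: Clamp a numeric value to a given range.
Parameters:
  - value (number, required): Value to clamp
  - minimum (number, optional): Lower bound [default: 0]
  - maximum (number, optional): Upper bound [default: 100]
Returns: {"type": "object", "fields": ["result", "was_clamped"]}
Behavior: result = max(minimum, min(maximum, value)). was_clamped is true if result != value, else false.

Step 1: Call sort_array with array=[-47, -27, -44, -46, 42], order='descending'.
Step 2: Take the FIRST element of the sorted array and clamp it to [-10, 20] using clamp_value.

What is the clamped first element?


Step 1: sort_array(order=descending)
  sorted: [42, -27, -44, -46, -47]
  -> first element = 42
Step 2: clamp_value(value=42, minimum=-10, maximum=20)
  result = max(-10, min(20, 42)) = max(-10, 20) = 20
  was_clamped = (20 != 42) = true
  -> result = 20
20


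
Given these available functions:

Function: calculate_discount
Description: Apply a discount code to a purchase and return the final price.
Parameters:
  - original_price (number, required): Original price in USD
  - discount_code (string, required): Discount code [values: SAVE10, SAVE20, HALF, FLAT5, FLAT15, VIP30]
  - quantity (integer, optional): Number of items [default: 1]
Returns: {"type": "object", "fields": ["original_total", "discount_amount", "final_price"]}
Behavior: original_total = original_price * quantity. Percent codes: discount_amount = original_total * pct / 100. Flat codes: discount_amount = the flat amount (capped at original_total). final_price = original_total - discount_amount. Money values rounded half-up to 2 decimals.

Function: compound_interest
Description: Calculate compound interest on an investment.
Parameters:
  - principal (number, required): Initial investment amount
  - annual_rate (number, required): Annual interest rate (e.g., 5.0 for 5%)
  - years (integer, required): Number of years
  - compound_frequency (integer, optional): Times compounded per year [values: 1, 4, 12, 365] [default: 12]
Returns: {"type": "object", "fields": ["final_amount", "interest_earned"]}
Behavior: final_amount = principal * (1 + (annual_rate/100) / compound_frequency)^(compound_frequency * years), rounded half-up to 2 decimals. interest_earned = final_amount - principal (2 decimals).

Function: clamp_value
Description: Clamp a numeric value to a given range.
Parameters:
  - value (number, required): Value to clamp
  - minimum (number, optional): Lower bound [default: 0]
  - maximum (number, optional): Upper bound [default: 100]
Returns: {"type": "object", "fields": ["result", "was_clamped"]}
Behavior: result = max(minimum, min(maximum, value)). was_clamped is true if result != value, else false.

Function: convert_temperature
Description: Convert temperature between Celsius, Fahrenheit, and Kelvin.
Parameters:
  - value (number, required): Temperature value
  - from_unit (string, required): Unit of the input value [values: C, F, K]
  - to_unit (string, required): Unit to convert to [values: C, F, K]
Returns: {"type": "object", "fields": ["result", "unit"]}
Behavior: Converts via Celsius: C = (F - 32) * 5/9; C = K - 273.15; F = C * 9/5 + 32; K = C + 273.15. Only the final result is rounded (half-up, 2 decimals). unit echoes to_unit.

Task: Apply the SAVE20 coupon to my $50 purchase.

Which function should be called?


The task needs a function whose description is: Apply a discount code to a purchase and return the final price.
calculate_discount
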